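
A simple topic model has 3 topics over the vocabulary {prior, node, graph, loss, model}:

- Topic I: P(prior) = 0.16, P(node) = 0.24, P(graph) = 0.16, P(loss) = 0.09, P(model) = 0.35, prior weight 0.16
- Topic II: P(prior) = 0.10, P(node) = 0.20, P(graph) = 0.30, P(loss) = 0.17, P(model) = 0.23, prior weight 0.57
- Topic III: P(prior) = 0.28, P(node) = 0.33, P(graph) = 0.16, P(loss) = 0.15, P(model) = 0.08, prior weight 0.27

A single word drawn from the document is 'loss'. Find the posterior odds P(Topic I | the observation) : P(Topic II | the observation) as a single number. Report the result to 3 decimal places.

0.149

The posterior odds equal the prior odds times the likelihood ratio: (π_i/π_j)·(f_i(x)/f_j(x)).
Evaluate each component's likelihood at the observed value:
  p_I = P(loss | comp) = 0.09
  p_II = P(loss | comp) = 0.17
  p_III = P(loss | comp) = 0.15
0.0144 / 0.0969 ≈ 0.149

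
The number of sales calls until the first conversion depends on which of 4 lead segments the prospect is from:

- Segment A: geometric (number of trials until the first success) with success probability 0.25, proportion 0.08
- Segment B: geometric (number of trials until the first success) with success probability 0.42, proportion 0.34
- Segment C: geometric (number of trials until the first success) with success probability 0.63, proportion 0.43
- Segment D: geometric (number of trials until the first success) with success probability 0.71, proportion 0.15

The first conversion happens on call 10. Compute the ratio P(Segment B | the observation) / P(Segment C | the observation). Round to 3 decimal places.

Posterior odds = (π_i f_i(x)) / (π_j f_j(x)); the normalising sum cancels.
Evaluate each component's likelihood at the observed value:
  f_A = 0.0187712
  f_B = 0.00311962
  f_C = 8.18759e-05
  f_D = 1.03001e-05
Posterior odds = (π_B·f_B) / (π_C·f_C) = (0.34·0.00311962) / (0.43·8.18759e-05) = 0.00106067 / 3.52066e-05 ≈ 30.127

30.127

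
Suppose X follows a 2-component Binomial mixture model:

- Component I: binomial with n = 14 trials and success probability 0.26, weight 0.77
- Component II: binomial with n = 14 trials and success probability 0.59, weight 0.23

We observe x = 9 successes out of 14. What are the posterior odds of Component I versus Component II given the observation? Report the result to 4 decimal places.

Posterior odds = (P(Z=i) f_i(x)) / (P(Z=j) f_j(x)); the normalising sum cancels.
Component likelihoods at x = 9 successes out of 14:
  f_I = 0.00241203
  f_II = 0.200933
Posterior odds = (P(Z=I)·f_I) / (P(Z=II)·f_II) = (0.77·0.00241203) / (0.23·0.200933) = 0.00185726 / 0.0462146 ≈ 0.0402

0.0402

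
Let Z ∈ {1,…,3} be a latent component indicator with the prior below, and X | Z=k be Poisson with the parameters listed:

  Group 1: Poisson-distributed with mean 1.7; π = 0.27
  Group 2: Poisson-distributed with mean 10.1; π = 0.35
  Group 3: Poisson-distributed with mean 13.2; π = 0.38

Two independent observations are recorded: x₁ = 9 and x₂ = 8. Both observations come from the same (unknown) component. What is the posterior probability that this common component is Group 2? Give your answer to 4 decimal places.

0.8274

The responsibility of component k is π_k f_k(x) divided by Σ_j π_j f_j(x).
Since both observations come from the same component, the likelihood for component k is f_k(x₁)·f_k(x₂).
  L_1 = [5.97003e-05] × [0.000316061] = 1.88689e-08
  L_2 = [0.12381] × [0.110326] = 0.0136594
  L_3 = [0.0620462] × [0.0423042] = 0.00262482
Unnormalised posteriors:
  π_1·L_1 = 0.27 × 1.88689e-08 = 5.09461e-09
  π_2·L_2 = 0.35 × 0.0136594 = 0.00478079
  π_3·L_3 = 0.38 × 0.00262482 = 0.00099743
Denominator: 5.09461e-09 + 0.00478079 + 0.00099743 = 0.00577822
So the posterior for Group 2 is 0.00478079 / 0.00577822 ≈ 0.8274.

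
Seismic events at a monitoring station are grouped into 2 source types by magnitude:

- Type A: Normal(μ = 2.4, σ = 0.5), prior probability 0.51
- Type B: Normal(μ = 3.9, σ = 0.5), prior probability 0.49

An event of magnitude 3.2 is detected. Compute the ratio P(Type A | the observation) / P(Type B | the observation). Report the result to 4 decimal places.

The posterior odds equal the prior odds times the likelihood ratio: (π_i/π_j)·(f_i(x)/f_j(x)).
Normal densities:
  p_A = 0.221842
  p_B = 0.299455
Odds = (0.51/0.49) × (0.221842/0.299455) = 1.04082 × 0.740818 ≈ 0.7711

0.7711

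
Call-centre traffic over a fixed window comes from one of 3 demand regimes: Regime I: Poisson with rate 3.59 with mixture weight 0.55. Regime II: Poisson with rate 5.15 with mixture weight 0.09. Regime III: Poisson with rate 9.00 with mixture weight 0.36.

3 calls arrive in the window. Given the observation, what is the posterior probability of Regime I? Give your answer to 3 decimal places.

P(component k | x) = π_k·f_k(x) / marginal(x), where marginal(x) = Σ_j π_j·f_j(x).
Evaluate each component's likelihood at the observed value:
  f_I = e^(−3.59)·3.59^3/3! = 0.212821
  f_II = e^(−5.15)·5.15^3/3! = 0.132024
  f_III = e^(−9.00)·9.00^3/3! = 0.0149943
Prior × likelihood for each component:
  π_I·f_I = 0.55 × 0.212821 = 0.117052
  π_II·f_II = 0.09 × 0.132024 = 0.0118822
  π_III·f_III = 0.36 × 0.0149943 = 0.00539794
Sum: 0.117052 + 0.0118822 + 0.00539794 = 0.134332
So the posterior for Regime I is 0.117052 / 0.134332 ≈ 0.871.

0.871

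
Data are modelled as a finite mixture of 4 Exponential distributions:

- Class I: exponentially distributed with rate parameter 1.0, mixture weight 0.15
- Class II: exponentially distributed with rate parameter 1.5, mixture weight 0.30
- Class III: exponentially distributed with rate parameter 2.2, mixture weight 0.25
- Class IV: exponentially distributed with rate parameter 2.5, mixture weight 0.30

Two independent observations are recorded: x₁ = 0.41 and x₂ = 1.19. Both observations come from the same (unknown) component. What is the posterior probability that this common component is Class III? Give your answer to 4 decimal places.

P(component k | x) = π_k·f_k(x) / marginal(x), where marginal(x) = Σ_j π_j·f_j(x).
Since both observations come from the same component, the likelihood for component k is f_k(x₁)·f_k(x₂).
  L_I = [1.0·e^(−1.0·0.41) = 1.0·e^(−0.4100) = 0.66365] × [0.304221] = 0.201897
  L_II = [1.5·e^(−1.5·0.41) = 1.5·e^(−0.6150) = 0.810961] × [0.251696] = 0.204115
  L_III = [2.2·e^(−2.2·0.41) = 2.2·e^(−0.9020) = 0.892666] × [0.160487] = 0.143261
  L_IV = [2.5·e^(−2.5·0.41) = 2.5·e^(−1.0250) = 0.896991] × [0.127619] = 0.114473
Multiply by the mixture weights:
  π_I·L_I = 0.15 × 0.201897 = 0.0302845
  π_II·L_II = 0.30 × 0.204115 = 0.0612346
  π_III·L_III = 0.25 × 0.143261 = 0.0358153
  π_IV·L_IV = 0.30 × 0.114473 = 0.0343418
Sum: 0.0302845 + 0.0612346 + 0.0358153 + 0.0343418 = 0.161676
So the posterior for Class III is 0.0358153 / 0.161676 ≈ 0.2215.

0.2215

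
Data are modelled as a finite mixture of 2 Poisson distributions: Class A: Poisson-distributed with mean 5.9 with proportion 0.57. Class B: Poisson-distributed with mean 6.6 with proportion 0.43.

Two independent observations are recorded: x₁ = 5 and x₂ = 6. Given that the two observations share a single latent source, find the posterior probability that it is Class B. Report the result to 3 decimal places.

0.390

P(component k | x) = π_k·f_k(x) / marginal(x), where marginal(x) = Σ_j π_j·f_j(x).
Since both observations come from the same component, the likelihood for component k is f_k(x₁)·f_k(x₂).
  f_A = [e^(−5.9)·5.9^5/5! = 0.163208] × [0.160488] = 0.0261929
  f_B = [e^(−6.6)·6.6^5/5! = 0.141969] × [0.156166] = 0.0221709
Prior × likelihood for each component:
  π_A·f_A = 0.57 × 0.0261929 = 0.01493
  π_B·f_B = 0.43 × 0.0221709 = 0.00953347
Sum: 0.01493 + 0.00953347 = 0.0244634
P(Class B | x₁,x₂) ≈ 0.390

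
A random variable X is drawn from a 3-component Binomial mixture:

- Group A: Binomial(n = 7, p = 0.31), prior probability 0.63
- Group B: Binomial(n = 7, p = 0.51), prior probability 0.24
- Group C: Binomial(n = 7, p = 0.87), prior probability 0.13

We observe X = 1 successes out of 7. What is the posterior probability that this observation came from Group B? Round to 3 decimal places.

0.074

By Bayes' theorem, P(k | x) = π_k f_k(x) / Σ_j π_j f_j(x).
Component likelihoods at x = 1 successes out of 7:
  f_A = 0.234182
  f_B = 0.0494134
  f_C = 2.93953e-05
Unnormalised posteriors:
  π_A·f_A = 0.63 × 0.234182 = 0.147535
  π_B·f_B = 0.24 × 0.0494134 = 0.0118592
  π_C·f_C = 0.13 × 2.93953e-05 = 3.82138e-06
Marginal: 0.147535 + 0.0118592 + 3.82138e-06 = 0.159398
P(Group B | x) ≈ 0.074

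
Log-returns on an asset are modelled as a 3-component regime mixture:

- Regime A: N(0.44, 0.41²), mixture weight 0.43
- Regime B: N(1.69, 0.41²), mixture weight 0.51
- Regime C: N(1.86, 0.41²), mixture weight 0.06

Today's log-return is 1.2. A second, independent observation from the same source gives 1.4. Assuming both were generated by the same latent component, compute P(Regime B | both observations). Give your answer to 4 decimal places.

The responsibility of component k is w_k f_k(x) divided by Σ_j w_j f_j(x).
Since both observations come from the same component, the likelihood for component k is f_k(x₁)·f_k(x₂).
  f_A = [0.174581] × [0.0627519] = 0.0109553
  f_B = [0.476399] × [0.757684] = 0.36096
  f_C = [0.266336] × [0.518545] = 0.138107
Weight by the priors:
  w_A·f_A = 0.43 × 0.0109553 = 0.00471078
  w_B·f_B = 0.51 × 0.36096 = 0.18409
  w_C·f_C = 0.06 × 0.138107 = 0.00828643
Denominator: 0.00471078 + 0.18409 + 0.00828643 = 0.197087
P(Regime B | x) ≈ 0.9341

0.9341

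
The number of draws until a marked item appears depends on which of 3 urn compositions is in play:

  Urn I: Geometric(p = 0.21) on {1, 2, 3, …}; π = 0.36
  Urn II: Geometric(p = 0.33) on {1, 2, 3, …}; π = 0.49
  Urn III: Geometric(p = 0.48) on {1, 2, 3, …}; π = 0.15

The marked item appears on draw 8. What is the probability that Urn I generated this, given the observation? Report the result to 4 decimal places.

0.5794

Posterior ∝ prior × likelihood, so P(k | x) ∝ w_k f_k(x); normalise over all components.
Component likelihoods at x = 8:
  L_I = 0.21·(1−0.21)^7 = 0.21·0.192039 = 0.0403282
  L_II = 0.33·(1−0.33)^7 = 0.33·0.0606071 = 0.0200003
  L_III = 0.48·(1−0.48)^7 = 0.48·0.0102807 = 0.00493474
Weight by the priors:
  w_I·L_I = 0.36 × 0.0403282 = 0.0145182
  w_II·L_II = 0.49 × 0.0200003 = 0.00980017
  w_III·L_III = 0.15 × 0.00493474 = 0.000740212
Denominator: 0.0145182 + 0.00980017 + 0.000740212 = 0.0250585
Responsibility of Urn I: 0.0145182 / 0.0250585 ≈ 0.5794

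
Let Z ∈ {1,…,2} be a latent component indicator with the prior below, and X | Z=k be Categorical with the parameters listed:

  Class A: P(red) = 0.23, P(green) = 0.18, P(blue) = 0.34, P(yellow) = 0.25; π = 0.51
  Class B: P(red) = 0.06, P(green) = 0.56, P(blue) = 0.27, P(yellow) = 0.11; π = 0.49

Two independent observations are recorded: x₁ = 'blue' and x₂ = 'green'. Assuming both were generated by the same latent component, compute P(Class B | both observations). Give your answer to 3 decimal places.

0.704

Posterior ∝ prior × likelihood, so P(k | x) ∝ π_k f_k(x); normalise over all components.
Since both observations come from the same component, the likelihood for component k is f_k(x₁)·f_k(x₂).
  p_A = [P(blue | comp) = 0.34] × [0.18] = 0.0612
  p_B = [P(blue | comp) = 0.27] × [0.56] = 0.1512
Unnormalised posteriors:
  π_A·p_A = 0.51 × 0.0612 = 0.031212
  π_B·p_B = 0.49 × 0.1512 = 0.074088
Sum: 0.031212 + 0.074088 = 0.1053
P(Class B | x₁,x₂) = 0.074088 / 0.1053 ≈ 0.704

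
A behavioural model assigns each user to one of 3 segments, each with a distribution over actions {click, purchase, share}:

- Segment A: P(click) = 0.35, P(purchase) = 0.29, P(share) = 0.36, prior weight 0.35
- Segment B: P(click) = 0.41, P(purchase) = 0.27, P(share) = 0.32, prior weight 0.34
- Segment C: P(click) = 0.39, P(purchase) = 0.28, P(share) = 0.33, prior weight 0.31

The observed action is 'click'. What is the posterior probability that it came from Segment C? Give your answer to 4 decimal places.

Apply Bayes' rule: the posterior for each component is proportional to its prior times its likelihood at x.
Categorical probabilities:
  L_A = P(click | comp) = 0.35
  L_B = P(click | comp) = 0.41
  L_C = P(click | comp) = 0.39
Weight by the priors:
  π_A·L_A = 0.35 × 0.35 = 0.1225
  π_B·L_B = 0.34 × 0.41 = 0.1394
  π_C·L_C = 0.31 × 0.39 = 0.1209
Marginal: 0.1225 + 0.1394 + 0.1209 = 0.3828
P(Segment C | x) = 0.1209 / 0.3828 ≈ 0.3158

0.3158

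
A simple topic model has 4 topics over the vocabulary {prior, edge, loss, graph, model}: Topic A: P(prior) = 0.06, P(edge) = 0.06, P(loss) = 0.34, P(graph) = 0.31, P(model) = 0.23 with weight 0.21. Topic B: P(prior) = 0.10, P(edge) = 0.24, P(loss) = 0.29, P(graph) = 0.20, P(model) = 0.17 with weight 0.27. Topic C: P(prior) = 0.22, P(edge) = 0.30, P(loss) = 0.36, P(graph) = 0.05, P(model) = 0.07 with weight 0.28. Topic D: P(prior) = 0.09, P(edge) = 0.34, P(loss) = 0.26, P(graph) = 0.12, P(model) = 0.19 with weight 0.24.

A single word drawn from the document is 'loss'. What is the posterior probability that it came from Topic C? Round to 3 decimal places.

The responsibility of component k is P(Z=k) f_k(x) divided by Σ_j P(Z=j) f_j(x).
Categorical probabilities:
  f_A = P(loss | comp) = 0.34
  f_B = P(loss | comp) = 0.29
  f_C = P(loss | comp) = 0.36
  f_D = P(loss | comp) = 0.26
Multiply by the mixture weights:
  P(Z=A)·f_A = 0.21 × 0.34 = 0.0714
  P(Z=B)·f_B = 0.27 × 0.29 = 0.0783
  P(Z=C)·f_C = 0.28 × 0.36 = 0.1008
  P(Z=D)·f_D = 0.24 × 0.26 = 0.0624
Marginal: 0.0714 + 0.0783 + 0.1008 + 0.0624 = 0.3129
Responsibility of Topic C: 0.1008 / 0.3129 ≈ 0.322

0.322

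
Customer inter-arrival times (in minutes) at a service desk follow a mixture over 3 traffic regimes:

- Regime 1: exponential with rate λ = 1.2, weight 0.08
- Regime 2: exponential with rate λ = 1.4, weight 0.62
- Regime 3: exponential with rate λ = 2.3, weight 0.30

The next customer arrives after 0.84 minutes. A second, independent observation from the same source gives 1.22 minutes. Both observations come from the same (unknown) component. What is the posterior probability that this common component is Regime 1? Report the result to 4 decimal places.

0.1062

The responsibility of component k is P(Z=k) f_k(x) divided by Σ_j P(Z=j) f_j(x).
Since both observations come from the same component, the likelihood for component k is f_k(x₁)·f_k(x₂).
  f_1 = [0.437938] × [0.277571] = 0.121559
  f_2 = [0.431914] × [0.253719] = 0.109585
  f_3 = [0.333174] × [0.139026] = 0.04632
Unnormalised posteriors:
  P(Z=1)·f_1 = 0.08 × 0.121559 = 0.00972471
  P(Z=2)·f_2 = 0.62 × 0.109585 = 0.0679426
  P(Z=3)·f_3 = 0.30 × 0.04632 = 0.013896
Evidence: 0.00972471 + 0.0679426 + 0.013896 = 0.0915634
P(Regime 1 | x₁,x₂) ≈ 0.1062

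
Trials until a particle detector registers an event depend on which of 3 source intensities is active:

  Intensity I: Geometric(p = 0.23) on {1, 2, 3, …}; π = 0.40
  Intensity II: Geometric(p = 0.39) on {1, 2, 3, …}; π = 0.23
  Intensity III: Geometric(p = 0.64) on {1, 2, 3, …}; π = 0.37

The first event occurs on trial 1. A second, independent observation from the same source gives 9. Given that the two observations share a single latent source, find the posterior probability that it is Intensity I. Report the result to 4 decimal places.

0.7857

Apply Bayes' rule: the posterior for each component is proportional to its prior times its likelihood at x.
Since both observations come from the same component, the likelihood for component k is f_k(x₁)·f_k(x₂).
  p_I = [0.23·(1−0.23)^0 = 0.23·1 = 0.23] × [0.0284219] = 0.00653704
  p_II = [0.39·(1−0.39)^0 = 0.39·1 = 0.39] × [0.00747659] = 0.00291587
  p_III = [0.64·(1−0.64)^0 = 0.64·1 = 0.64] × [0.000180551] = 0.000115553
Weight by the priors:
  P(Z=I)·p_I = 0.40 × 0.00653704 = 0.00261482
  P(Z=II)·p_II = 0.23 × 0.00291587 = 0.00067065
  P(Z=III)·p_III = 0.37 × 0.000115553 = 4.27545e-05
Marginal: 0.00261482 + 0.00067065 + 4.27545e-05 = 0.00332822
Responsibility of Intensity I: 0.00261482 / 0.00332822 ≈ 0.7857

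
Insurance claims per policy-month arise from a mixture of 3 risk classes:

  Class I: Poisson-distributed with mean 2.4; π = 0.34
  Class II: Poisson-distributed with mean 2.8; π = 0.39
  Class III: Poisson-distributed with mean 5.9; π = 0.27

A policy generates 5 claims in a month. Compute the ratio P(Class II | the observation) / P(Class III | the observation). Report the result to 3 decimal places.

The posterior odds equal the prior odds times the likelihood ratio: (π_i/π_j)·(f_i(x)/f_j(x)).
Evaluate each component's likelihood at the observed value:
  p_I = e^(−2.4)·2.4^5/5! = 0.0601961
  p_II = e^(−2.8)·2.8^5/5! = 0.0872136
  p_III = e^(−5.9)·5.9^5/5! = 0.163208
0.0340133 / 0.0440662 ≈ 0.772

0.772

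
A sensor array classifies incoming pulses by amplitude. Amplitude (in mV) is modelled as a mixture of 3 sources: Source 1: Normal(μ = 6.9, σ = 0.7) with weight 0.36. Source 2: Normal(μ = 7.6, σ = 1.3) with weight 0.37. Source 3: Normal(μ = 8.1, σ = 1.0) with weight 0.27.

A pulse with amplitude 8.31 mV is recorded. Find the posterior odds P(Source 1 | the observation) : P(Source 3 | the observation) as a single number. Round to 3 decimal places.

The posterior odds equal the prior odds times the likelihood ratio: (P(Z=i)/P(Z=j))·(f_i(x)/f_j(x)).
Normal densities:
  p_1 = (1/(0.7·√(2π)))·exp(−(8.31−6.9)²/(2·0.7²)) = 0.569918·exp(-2.02867) = 0.0749498
  p_2 = (1/(1.3·√(2π)))·exp(−(8.31−7.6)²/(2·1.3²)) = 0.306879·exp(-0.14914) = 0.26436
  p_3 = (1/(1.0·√(2π)))·exp(−(8.31−8.1)²/(2·1.0²)) = 0.398942·exp(-0.02205) = 0.390242
Odds = (0.36/0.27) × (0.0749498/0.390242) = 1.33333 × 0.19206 ≈ 0.256

0.256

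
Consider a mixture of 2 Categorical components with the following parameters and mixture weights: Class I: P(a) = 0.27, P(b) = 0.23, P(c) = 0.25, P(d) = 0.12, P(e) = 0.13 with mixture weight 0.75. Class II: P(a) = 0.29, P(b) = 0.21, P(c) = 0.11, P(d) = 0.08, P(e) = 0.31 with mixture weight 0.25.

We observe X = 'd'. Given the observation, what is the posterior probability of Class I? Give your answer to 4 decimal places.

0.8182

Apply Bayes' rule: the posterior for each component is proportional to its prior times its likelihood at x.
Categorical probabilities:
  f_I = 0.12
  f_II = 0.08
Weight by the priors:
  π_I·f_I = 0.75 × 0.12 = 0.09
  π_II·f_II = 0.25 × 0.08 = 0.02
Sum: 0.09 + 0.02 = 0.11
So the posterior for Class I is 0.09 / 0.11 ≈ 0.8182.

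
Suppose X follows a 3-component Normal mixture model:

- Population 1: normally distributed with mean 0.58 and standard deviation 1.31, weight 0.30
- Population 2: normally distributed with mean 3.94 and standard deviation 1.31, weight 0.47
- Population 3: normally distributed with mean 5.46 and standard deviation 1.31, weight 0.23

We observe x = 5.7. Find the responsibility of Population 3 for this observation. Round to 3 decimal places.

0.542

Apply Bayes' rule: the posterior for each component is proportional to its prior times its likelihood at x.
Normal densities:
  L_1 = (1/(1.31·√(2π)))·exp(−(5.7−0.58)²/(2·1.31²)) = 0.304536·exp(-7.63778) = 0.000146755
  L_2 = (1/(1.31·√(2π)))·exp(−(5.7−3.94)²/(2·1.31²)) = 0.304536·exp(-0.90251) = 0.123505
  L_3 = (1/(1.31·√(2π)))·exp(−(5.7−5.46)²/(2·1.31²)) = 0.304536·exp(-0.01678) = 0.299468
Weight by the priors:
  π_1·L_1 = 0.30 × 0.000146755 = 4.40264e-05
  π_2·L_2 = 0.47 × 0.123505 = 0.0580471
  π_3·L_3 = 0.23 × 0.299468 = 0.0688776
Denominator: 4.40264e-05 + 0.0580471 + 0.0688776 = 0.126969
P(Population 3 | x) = 0.0688776 / 0.126969 ≈ 0.542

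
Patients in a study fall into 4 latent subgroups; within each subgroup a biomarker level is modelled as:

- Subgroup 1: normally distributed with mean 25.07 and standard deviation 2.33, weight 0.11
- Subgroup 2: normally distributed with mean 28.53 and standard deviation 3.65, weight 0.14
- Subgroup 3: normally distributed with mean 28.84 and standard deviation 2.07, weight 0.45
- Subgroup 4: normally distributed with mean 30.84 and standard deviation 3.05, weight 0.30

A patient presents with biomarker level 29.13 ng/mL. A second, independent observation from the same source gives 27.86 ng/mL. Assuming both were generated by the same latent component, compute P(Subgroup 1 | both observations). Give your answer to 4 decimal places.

0.0177

By Bayes' theorem, P(k | x) = π_k f_k(x) / Σ_j π_j f_j(x).
Since both observations come from the same component, the likelihood for component k is f_k(x₁)·f_k(x₂).
  p_1 = [0.0375177] × [0.0835993] = 0.00313646
  p_2 = [0.107832] × [0.107473] = 0.0115891
  p_3 = [0.190844] × [0.172294] = 0.0328811
  p_4 = [0.111777] × [0.0811551] = 0.0090713
Multiply by the mixture weights:
  π_1·p_1 = 0.11 × 0.00313646 = 0.00034501
  π_2·p_2 = 0.14 × 0.0115891 = 0.00162247
  π_3·p_3 = 0.45 × 0.0328811 = 0.0147965
  π_4·p_4 = 0.30 × 0.0090713 = 0.00272139
Denominator: 0.00034501 + 0.00162247 + 0.0147965 + 0.00272139 = 0.0194854
Responsibility of Subgroup 1: 0.00034501 / 0.0194854 ≈ 0.0177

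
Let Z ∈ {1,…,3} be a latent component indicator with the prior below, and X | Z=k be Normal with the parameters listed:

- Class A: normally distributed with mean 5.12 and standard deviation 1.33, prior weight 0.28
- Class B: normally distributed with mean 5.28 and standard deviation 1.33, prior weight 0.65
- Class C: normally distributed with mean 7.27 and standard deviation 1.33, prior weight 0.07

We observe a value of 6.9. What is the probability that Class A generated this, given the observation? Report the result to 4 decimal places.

0.2328

P(component k | x) = w_k·f_k(x) / marginal(x), where marginal(x) = Σ_j w_j·f_j(x).
Component likelihoods at x = 6.9:
  p_A = (1/(1.33·√(2π)))·exp(−(6.9−5.12)²/(2·1.33²)) = 0.299957·exp(-0.89558) = 0.122493
  p_B = (1/(1.33·√(2π)))·exp(−(6.9−5.28)²/(2·1.33²)) = 0.299957·exp(-0.74182) = 0.142854
  p_C = (1/(1.33·√(2π)))·exp(−(6.9−7.27)²/(2·1.33²)) = 0.299957·exp(-0.03870) = 0.288571
Multiply by the mixture weights:
  w_A·p_A = 0.28 × 0.122493 = 0.034298
  w_B·p_B = 0.65 × 0.142854 = 0.0928549
  w_C·p_C = 0.07 × 0.288571 = 0.0202
Marginal: 0.034298 + 0.0928549 + 0.0202 = 0.147353
P(Class A | the observation) ≈ 0.2328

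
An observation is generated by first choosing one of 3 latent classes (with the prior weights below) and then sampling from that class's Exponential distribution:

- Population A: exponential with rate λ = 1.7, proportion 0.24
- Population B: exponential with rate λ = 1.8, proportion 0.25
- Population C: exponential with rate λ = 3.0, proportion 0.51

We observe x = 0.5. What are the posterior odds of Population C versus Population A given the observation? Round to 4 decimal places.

1.9577

Since P(k|x) ∝ w_k f_k(x), the posterior odds are w_i f_i(x) / (w_j f_j(x)).
Evaluate each component's likelihood at the observed value:
  p_A = 1.7·e^(−1.7·0.5) = 1.7·e^(−0.8500) = 0.726605
  p_B = 1.8·e^(−1.8·0.5) = 1.8·e^(−0.9000) = 0.731825
  p_C = 3.0·e^(−3.0·0.5) = 3.0·e^(−1.5000) = 0.66939
Posterior odds = (w_C·p_C) / (w_A·p_A) = (0.51·0.66939) / (0.24·0.726605) = 0.341389 / 0.174385 ≈ 1.9577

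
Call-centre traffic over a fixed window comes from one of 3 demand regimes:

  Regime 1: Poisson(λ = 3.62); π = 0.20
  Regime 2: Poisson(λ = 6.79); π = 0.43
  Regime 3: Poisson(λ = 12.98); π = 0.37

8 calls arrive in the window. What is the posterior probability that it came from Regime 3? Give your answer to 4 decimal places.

0.2268

P(component k | x) = P(Z=k)·f_k(x) / marginal(x), where marginal(x) = Σ_j P(Z=j)·f_j(x).
Poisson probabilities:
  f_1 = e^(−3.62)·3.62^8/8! = 0.0195885
  f_2 = e^(−6.79)·6.79^8/8! = 0.12606
  f_3 = e^(−12.98)·12.98^8/8! = 0.0460824
Multiply by the mixture weights:
  P(Z=1)·f_1 = 0.20 × 0.0195885 = 0.00391771
  P(Z=2)·f_2 = 0.43 × 0.12606 = 0.0542059
  P(Z=3)·f_3 = 0.37 × 0.0460824 = 0.0170505
Sum: 0.00391771 + 0.0542059 + 0.0170505 = 0.0751741
So the posterior for Regime 3 is 0.0170505 / 0.0751741 ≈ 0.2268.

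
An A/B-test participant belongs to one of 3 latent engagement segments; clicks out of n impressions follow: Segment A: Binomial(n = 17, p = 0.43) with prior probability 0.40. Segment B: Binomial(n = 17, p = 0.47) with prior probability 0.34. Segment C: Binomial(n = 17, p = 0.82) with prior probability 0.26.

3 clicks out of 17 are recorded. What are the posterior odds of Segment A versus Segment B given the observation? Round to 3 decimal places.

2.495

Since P(k|x) ∝ π_k f_k(x), the posterior odds are π_i f_i(x) / (π_j f_j(x)).
Binomial probabilities:
  L_A = C(17,3)·0.43^3·0.57^14 = 680·0.079507·0.000382162 = 0.0206615
  L_B = C(17,3)·0.47^3·0.53^14 = 680·0.103823·0.000137995 = 0.00974237
  L_C = C(17,3)·0.82^3·0.18^14 = 680·0.551368·3.74813e-11 = 1.40529e-08
Odds = (0.40/0.34) × (0.0206615/0.00974237) = 1.17647 × 2.12079 ≈ 2.495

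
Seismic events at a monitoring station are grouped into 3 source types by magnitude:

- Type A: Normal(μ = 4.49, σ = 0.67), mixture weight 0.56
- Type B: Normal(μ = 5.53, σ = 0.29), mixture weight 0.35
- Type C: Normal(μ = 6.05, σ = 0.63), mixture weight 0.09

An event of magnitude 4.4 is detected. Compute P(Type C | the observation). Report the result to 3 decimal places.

0.006

P(component k | x) = π_k·f_k(x) / marginal(x), where marginal(x) = Σ_j π_j·f_j(x).
Normal densities:
  L_A = 0.590088
  L_B = 0.000694289
  L_C = 0.0205148
Multiply by the mixture weights:
  π_A·L_A = 0.56 × 0.590088 = 0.330449
  π_B·L_B = 0.35 × 0.000694289 = 0.000243001
  π_C·L_C = 0.09 × 0.0205148 = 0.00184633
Marginal: 0.330449 + 0.000243001 + 0.00184633 = 0.332539
So the posterior for Type C is 0.00184633 / 0.332539 ≈ 0.006.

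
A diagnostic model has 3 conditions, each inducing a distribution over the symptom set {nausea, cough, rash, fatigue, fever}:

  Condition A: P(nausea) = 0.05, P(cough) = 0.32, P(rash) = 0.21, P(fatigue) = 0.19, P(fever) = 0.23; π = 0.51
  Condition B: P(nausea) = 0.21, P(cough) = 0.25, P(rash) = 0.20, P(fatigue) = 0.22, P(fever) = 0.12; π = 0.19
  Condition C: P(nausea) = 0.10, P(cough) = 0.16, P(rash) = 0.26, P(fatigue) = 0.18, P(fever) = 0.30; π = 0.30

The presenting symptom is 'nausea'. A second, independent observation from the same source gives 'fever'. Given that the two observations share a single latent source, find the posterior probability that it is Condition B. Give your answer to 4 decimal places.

Posterior ∝ prior × likelihood, so P(k | x) ∝ π_k f_k(x); normalise over all components.
Since both observations come from the same component, the likelihood for component k is f_k(x₁)·f_k(x₂).
  f_A = [0.05] × [0.23] = 0.0115
  f_B = [0.21] × [0.12] = 0.0252
  f_C = [0.1] × [0.3] = 0.03
Prior × likelihood for each component:
  π_A·f_A = 0.51 × 0.0115 = 0.005865
  π_B·f_B = 0.19 × 0.0252 = 0.004788
  π_C·f_C = 0.30 × 0.03 = 0.009
Sum: 0.005865 + 0.004788 + 0.009 = 0.019653
P(Condition B | data) ≈ 0.2436

0.2436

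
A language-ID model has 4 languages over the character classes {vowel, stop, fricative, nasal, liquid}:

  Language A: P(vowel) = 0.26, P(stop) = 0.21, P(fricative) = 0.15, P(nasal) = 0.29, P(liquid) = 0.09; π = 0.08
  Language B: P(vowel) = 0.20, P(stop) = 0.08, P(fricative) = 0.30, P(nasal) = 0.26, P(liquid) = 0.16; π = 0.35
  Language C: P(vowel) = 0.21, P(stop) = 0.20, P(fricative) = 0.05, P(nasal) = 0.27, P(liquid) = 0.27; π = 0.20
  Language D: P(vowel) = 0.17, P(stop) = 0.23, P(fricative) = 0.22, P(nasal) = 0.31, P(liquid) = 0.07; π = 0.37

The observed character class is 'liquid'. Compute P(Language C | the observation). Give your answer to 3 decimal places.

0.377

Posterior ∝ prior × likelihood, so P(k | x) ∝ P(Z=k) f_k(x); normalise over all components.
Evaluate each component's likelihood at the observed value:
  L_A = 0.09
  L_B = 0.16
  L_C = 0.27
  L_D = 0.07
Weight by the priors:
  P(Z=A)·L_A = 0.08 × 0.09 = 0.0072
  P(Z=B)·L_B = 0.35 × 0.16 = 0.056
  P(Z=C)·L_C = 0.20 × 0.27 = 0.054
  P(Z=D)·L_D = 0.37 × 0.07 = 0.0259
Marginal: 0.0072 + 0.056 + 0.054 + 0.0259 = 0.1431
Responsibility of Language C: 0.054 / 0.1431 ≈ 0.377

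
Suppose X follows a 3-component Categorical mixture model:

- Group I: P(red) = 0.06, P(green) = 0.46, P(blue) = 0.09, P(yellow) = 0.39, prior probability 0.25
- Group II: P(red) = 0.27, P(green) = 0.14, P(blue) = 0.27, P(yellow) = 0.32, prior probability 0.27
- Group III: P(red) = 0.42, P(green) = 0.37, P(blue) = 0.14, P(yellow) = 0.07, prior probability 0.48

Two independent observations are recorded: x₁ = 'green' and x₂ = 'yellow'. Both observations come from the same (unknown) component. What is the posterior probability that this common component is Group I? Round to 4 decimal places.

0.6465

The responsibility of component k is π_k f_k(x) divided by Σ_j π_j f_j(x).
Since both observations come from the same component, the likelihood for component k is f_k(x₁)·f_k(x₂).
  p_I = [P(green | comp) = 0.46] × [0.39] = 0.1794
  p_II = [P(green | comp) = 0.14] × [0.32] = 0.0448
  p_III = [P(green | comp) = 0.37] × [0.07] = 0.0259
Multiply by the mixture weights:
  π_I·p_I = 0.25 × 0.1794 = 0.04485
  π_II·p_II = 0.27 × 0.0448 = 0.012096
  π_III·p_III = 0.48 × 0.0259 = 0.012432
Evidence: 0.04485 + 0.012096 + 0.012432 = 0.069378
P(Group I | x) ≈ 0.6465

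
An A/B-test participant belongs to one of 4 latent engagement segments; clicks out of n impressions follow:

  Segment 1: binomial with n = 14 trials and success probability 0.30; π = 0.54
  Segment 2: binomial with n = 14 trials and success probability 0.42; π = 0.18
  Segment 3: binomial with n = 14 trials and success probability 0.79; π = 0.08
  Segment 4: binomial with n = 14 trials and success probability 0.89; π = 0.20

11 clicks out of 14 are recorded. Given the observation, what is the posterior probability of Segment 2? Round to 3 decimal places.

0.019

The responsibility of component k is π_k f_k(x) divided by Σ_j π_j f_j(x).
Evaluate each component's likelihood at the observed value:
  p_1 = C(14,11)·0.30^11·0.70^3 = 364·1.77147e-06·0.343 = 0.000221172
  p_2 = C(14,11)·0.42^11·0.58^3 = 364·7.17368e-05·0.195112 = 0.0050948
  p_3 = C(14,11)·0.79^11·0.21^3 = 364·0.0747994·0.009261 = 0.252149
  p_4 = C(14,11)·0.89^11·0.11^3 = 364·0.277517·0.001331 = 0.134453
Multiply by the mixture weights:
  π_1·p_1 = 0.54 × 0.000221172 = 0.000119433
  π_2·p_2 = 0.18 × 0.0050948 = 0.000917065
  π_3·p_3 = 0.08 × 0.252149 = 0.0201719
  π_4·p_4 = 0.20 × 0.134453 = 0.0268905
Denominator: 0.000119433 + 0.000917065 + 0.0201719 + 0.0268905 = 0.048099
Responsibility of Segment 2: 0.000917065 / 0.048099 ≈ 0.019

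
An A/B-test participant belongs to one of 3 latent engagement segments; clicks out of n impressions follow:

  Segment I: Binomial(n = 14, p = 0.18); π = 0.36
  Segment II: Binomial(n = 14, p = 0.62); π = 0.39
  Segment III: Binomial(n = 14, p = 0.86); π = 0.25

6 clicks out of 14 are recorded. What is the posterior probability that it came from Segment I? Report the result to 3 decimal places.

The responsibility of component k is w_k f_k(x) divided by Σ_j w_j f_j(x).
Component likelihoods at x = 6 clicks out of 14:
  p_I = C(14,6)·0.18^6·0.82^8 = 3003·3.40122e-05·0.204414 = 0.0208786
  p_II = C(14,6)·0.62^6·0.38^8 = 3003·0.0568002·0.000434779 = 0.0741608
  p_III = C(14,6)·0.86^6·0.14^8 = 3003·0.404567·1.47579e-07 = 0.000179296
Multiply by the mixture weights:
  w_I·p_I = 0.36 × 0.0208786 = 0.00751629
  w_II·p_II = 0.39 × 0.0741608 = 0.0289227
  w_III·p_III = 0.25 × 0.000179296 = 4.4824e-05
Sum: 0.00751629 + 0.0289227 + 4.4824e-05 = 0.0364838
P(Segment I | 6 clicks out of 14) ≈ 0.206

0.206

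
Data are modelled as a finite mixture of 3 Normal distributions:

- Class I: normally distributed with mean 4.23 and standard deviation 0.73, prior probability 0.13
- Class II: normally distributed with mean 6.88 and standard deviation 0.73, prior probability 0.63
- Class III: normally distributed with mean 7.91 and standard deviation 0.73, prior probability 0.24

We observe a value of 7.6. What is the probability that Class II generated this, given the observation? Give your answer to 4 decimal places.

The responsibility of component k is π_k f_k(x) divided by Σ_j π_j f_j(x).
Normal densities:
  p_I = 1.28781e-05
  p_II = 0.336007
  p_III = 0.499377
Weight by the priors:
  π_I·p_I = 0.13 × 1.28781e-05 = 1.67416e-06
  π_II·p_II = 0.63 × 0.336007 = 0.211684
  π_III·p_III = 0.24 × 0.499377 = 0.11985
Marginal: 1.67416e-06 + 0.211684 + 0.11985 = 0.331537
So the posterior for Class II is 0.211684 / 0.331537 ≈ 0.6385.

0.6385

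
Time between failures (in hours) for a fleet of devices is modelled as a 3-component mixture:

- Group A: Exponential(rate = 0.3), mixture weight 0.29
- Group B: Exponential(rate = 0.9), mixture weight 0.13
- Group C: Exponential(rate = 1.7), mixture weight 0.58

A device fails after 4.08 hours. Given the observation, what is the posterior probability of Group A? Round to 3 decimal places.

The responsibility of component k is P(Z=k) f_k(x) divided by Σ_j P(Z=j) f_j(x).
Component likelihoods at x = 4.08 hours:
  f_A = 0.0882155
  f_B = 0.022883
  f_C = 0.00165266
Unnormalised posteriors:
  P(Z=A)·f_A = 0.29 × 0.0882155 = 0.0255825
  P(Z=B)·f_B = 0.13 × 0.022883 = 0.00297479
  P(Z=C)·f_C = 0.58 × 0.00165266 = 0.00095854
Sum: 0.0255825 + 0.00297479 + 0.00095854 = 0.0295158
P(Group A | x) = 0.0255825 / 0.0295158 ≈ 0.867

0.867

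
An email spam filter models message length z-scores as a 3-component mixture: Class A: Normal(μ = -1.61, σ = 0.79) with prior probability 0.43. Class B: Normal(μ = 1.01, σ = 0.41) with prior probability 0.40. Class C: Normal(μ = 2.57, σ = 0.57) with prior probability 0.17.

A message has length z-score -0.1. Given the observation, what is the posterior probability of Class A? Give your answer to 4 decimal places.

Posterior ∝ prior × likelihood, so P(k | x) ∝ w_k f_k(x); normalise over all components.
Component likelihoods at x = -0.1:
  f_A = 0.0812742
  f_B = 0.024919
  f_C = 1.20345e-05
Prior × likelihood for each component:
  w_A·f_A = 0.43 × 0.0812742 = 0.0349479
  w_B·f_B = 0.40 × 0.024919 = 0.00996761
  w_C·f_C = 0.17 × 1.20345e-05 = 2.04586e-06
Normaliser: 0.0349479 + 0.00996761 + 2.04586e-06 = 0.0449176
P(Class A | the observation) ≈ 0.7780

0.7780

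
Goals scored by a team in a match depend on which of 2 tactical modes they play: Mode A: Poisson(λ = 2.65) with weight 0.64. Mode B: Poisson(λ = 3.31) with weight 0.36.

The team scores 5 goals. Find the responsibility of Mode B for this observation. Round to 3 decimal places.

Posterior ∝ prior × likelihood, so P(k | x) ∝ P(Z=k) f_k(x); normalise over all components.
Poisson probabilities:
  p_A = e^(−2.65)·2.65^5/5! = 0.0769428
  p_B = e^(−3.31)·3.31^5/5! = 0.120905
Prior × likelihood for each component:
  P(Z=A)·p_A = 0.64 × 0.0769428 = 0.0492434
  P(Z=B)·p_B = 0.36 × 0.120905 = 0.0435258
Sum: 0.0492434 + 0.0435258 = 0.0927691
Responsibility of Mode B: 0.0435258 / 0.0927691 ≈ 0.469

0.469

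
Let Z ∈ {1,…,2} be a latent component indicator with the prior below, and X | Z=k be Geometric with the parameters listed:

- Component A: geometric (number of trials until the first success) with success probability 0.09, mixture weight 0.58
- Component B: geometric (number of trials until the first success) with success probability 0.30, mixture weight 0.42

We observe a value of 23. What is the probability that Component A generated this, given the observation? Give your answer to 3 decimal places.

0.993

Apply Bayes' rule: the posterior for each component is proportional to its prior times its likelihood at x.
Evaluate each component's likelihood at the observed value:
  L_A = 0.0113019
  L_B = 0.000117295
Weight by the priors:
  π_A·L_A = 0.58 × 0.0113019 = 0.00655513
  π_B·L_B = 0.42 × 0.000117295 = 4.92637e-05
Marginal: 0.00655513 + 4.92637e-05 = 0.00660439
P(Component A | data) ≈ 0.993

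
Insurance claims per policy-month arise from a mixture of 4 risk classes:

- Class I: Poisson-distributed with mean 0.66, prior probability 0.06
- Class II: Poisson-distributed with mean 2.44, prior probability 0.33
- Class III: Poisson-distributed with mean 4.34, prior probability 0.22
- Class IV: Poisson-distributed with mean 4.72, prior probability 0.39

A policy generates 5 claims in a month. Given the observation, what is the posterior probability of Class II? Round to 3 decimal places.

P(component k | x) = π_k·f_k(x) / marginal(x), where marginal(x) = Σ_j π_j·f_j(x).
Evaluate each component's likelihood at the observed value:
  L_I = e^(−0.66)·0.66^5/5! = 0.000539391
  L_II = e^(−2.44)·2.44^5/5! = 0.0628188
  L_III = e^(−4.34)·4.34^5/5! = 0.167274
  L_IV = e^(−4.72)·4.72^5/5! = 0.174044
Prior × likelihood for each component:
  π_I·L_I = 0.06 × 0.000539391 = 3.23635e-05
  π_II·L_II = 0.33 × 0.0628188 = 0.0207302
  π_III·L_III = 0.22 × 0.167274 = 0.0368004
  π_IV·L_IV = 0.39 × 0.174044 = 0.0678771
Normaliser: 3.23635e-05 + 0.0207302 + 0.0368004 + 0.0678771 = 0.12544
P(Class II | x) ≈ 0.165

0.165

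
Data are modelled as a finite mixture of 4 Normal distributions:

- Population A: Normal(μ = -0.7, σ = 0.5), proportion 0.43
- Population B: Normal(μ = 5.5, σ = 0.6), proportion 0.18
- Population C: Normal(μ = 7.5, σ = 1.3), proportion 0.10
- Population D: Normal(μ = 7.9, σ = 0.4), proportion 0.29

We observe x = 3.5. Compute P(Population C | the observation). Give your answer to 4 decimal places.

Posterior ∝ prior × likelihood, so P(k | x) ∝ w_k f_k(x); normalise over all components.
Component likelihoods at x = 3.5:
  f_A = 3.80216e-16
  f_B = 0.00257046
  f_C = 0.00269858
  f_D = 5.29705e-27
Prior × likelihood for each component:
  w_A·f_A = 0.43 × 3.80216e-16 = 1.63493e-16
  w_B·f_B = 0.18 × 0.00257046 = 0.000462684
  w_C·f_C = 0.10 × 0.00269858 = 0.000269858
  w_D·f_D = 0.29 × 5.29705e-27 = 1.53614e-27
Normaliser: 1.63493e-16 + 0.000462684 + 0.000269858 + 1.53614e-27 = 0.000732541
So the posterior for Population C is 0.000269858 / 0.000732541 ≈ 0.3684.

0.3684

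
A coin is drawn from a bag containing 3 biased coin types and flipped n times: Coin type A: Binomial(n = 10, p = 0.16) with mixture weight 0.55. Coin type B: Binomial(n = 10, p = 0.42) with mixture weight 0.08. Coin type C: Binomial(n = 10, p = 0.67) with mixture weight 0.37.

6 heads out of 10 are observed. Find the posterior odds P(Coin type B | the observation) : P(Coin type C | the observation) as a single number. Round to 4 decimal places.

Only the two components matter; the odds are (P(Z=i) f_i(x)) / (P(Z=j) f_j(x)).
Binomial probabilities:
  f_A = 0.00175411
  f_B = 0.130445
  f_C = 0.225281
0.0104356 / 0.0833538 ≈ 0.1252

0.1252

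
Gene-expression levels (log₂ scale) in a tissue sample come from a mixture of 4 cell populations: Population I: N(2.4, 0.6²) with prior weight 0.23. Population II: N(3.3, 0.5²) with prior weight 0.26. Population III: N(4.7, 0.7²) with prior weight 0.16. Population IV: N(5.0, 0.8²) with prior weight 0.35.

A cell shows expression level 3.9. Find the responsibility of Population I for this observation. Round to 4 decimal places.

0.0301

The responsibility of component k is P(Z=k) f_k(x) divided by Σ_j P(Z=j) f_j(x).
Normal densities:
  L_I = (1/(0.6·√(2π)))·exp(−(3.9−2.4)²/(2·0.6²)) = 0.664904·exp(-3.12500) = 0.0292138
  L_II = (1/(0.5·√(2π)))·exp(−(3.9−3.3)²/(2·0.5²)) = 0.797885·exp(-0.72000) = 0.388372
  L_III = (1/(0.7·√(2π)))·exp(−(3.9−4.7)²/(2·0.7²)) = 0.569918·exp(-0.65306) = 0.296614
  L_IV = (1/(0.8·√(2π)))·exp(−(3.9−5.0)²/(2·0.8²)) = 0.498678·exp(-0.94531) = 0.193765
Unnormalised posteriors:
  P(Z=I)·L_I = 0.23 × 0.0292138 = 0.00671918
  P(Z=II)·L_II = 0.26 × 0.388372 = 0.100977
  P(Z=III)·L_III = 0.16 × 0.296614 = 0.0474582
  P(Z=IV)·L_IV = 0.35 × 0.193765 = 0.0678179
Evidence: 0.00671918 + 0.100977 + 0.0474582 + 0.0678179 = 0.222972
P(Population I | the observation) = 0.00671918 / 0.222972 ≈ 0.0301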